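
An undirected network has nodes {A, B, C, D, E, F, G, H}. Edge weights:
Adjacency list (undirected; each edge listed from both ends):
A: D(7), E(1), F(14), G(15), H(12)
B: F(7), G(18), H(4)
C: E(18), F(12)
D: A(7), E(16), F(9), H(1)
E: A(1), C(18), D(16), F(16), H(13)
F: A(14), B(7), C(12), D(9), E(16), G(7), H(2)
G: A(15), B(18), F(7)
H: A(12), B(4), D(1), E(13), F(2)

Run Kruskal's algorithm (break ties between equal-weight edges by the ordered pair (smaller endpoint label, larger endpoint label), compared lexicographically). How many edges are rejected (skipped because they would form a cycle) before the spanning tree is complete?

Kruskal's algorithm — process edges by increasing weight (ties by edge label):
A E (1): add — endpoints in different components.
D H (1): add — endpoints in different components.
F H (2): add — endpoints in different components.
B H (4): add — endpoints in different components.
A D (7): add — endpoints in different components.
B F (7): skip — B and F already connected.
F G (7): add — endpoints in different components.
D F (9): skip — D and F already connected.
A H (12): skip — A and H already connected.
C F (12): add — endpoints in different components.
Edges rejected before the tree was complete: 3.

3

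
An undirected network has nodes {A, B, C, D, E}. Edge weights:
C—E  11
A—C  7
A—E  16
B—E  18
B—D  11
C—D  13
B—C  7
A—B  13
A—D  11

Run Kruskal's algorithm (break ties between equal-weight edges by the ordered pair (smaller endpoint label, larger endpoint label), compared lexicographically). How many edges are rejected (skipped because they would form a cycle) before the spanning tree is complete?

Kruskal: consider edges lightest-first.
A—C (7): add. Components now {A,C} {B} {D} {E}
B—C (7): add. Components now {A,B,C} {D} {E}
A—D (11): add. Components now {A,B,C,D} {E}
B—D (11): skip — B and D already connected.
C—E (11): add. Components now {A,B,C,D,E}
Edges rejected before the tree was complete: 1.

1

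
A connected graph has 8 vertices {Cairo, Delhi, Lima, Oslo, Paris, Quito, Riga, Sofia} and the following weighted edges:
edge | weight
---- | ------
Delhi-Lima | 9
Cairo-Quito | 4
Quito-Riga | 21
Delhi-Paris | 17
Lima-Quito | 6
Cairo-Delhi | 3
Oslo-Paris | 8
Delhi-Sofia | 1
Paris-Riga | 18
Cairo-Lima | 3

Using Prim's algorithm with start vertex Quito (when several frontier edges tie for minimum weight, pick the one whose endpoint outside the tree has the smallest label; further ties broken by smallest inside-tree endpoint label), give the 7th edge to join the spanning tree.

Grow the tree from Quito using Prim:
Step 1: frontier [Cairo-Quito 4, Lima-Quito 6, Quito-Riga 21] → take Cairo-Quito (4); add Cairo.
Step 2: frontier [Cairo-Delhi 3, Cairo-Lima 3, Lima-Quito 6, Quito-Riga 21] → take Cairo-Delhi (3); add Delhi.
Step 3: frontier [Cairo-Lima 3, Delhi-Sofia 1, Delhi-Lima 9, Delhi-Paris 17, Lima-Quito 6, Quito-Riga 21] → take Delhi-Sofia (1); add Sofia.
Step 4: frontier [Cairo-Lima 3, Delhi-Lima 9, Delhi-Paris 17, Lima-Quito 6, Quito-Riga 21] → take Cairo-Lima (3); add Lima.
Step 5: frontier [Delhi-Paris 17, Quito-Riga 21] → take Delhi-Paris (17); add Paris.
Step 6: frontier [Oslo-Paris 8, Paris-Riga 18, Quito-Riga 21] → take Oslo-Paris (8); add Oslo.
Step 7: frontier [Paris-Riga 18, Quito-Riga 21] → take Paris-Riga (18); add Riga.
The 7th edge added is Paris-Riga.

Paris-Riga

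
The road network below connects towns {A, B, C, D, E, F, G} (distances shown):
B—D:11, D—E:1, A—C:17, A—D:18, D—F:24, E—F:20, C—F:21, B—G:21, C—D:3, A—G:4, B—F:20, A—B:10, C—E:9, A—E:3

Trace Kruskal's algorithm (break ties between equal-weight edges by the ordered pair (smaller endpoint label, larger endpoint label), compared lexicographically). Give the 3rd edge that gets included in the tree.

C-D

Kruskal: consider edges lightest-first.
D—E (1): add. Components now {A} {B} {C} {D,E} {F} {G}
A—E (3): add. Components now {A,D,E} {B} {C} {F} {G}
C—D (3): add. Components now {A,C,D,E} {B} {F} {G}
A—G (4): add. Components now {A,C,D,E,G} {B} {F}
C—E (9): skip — C and E already connected.
A—B (10): add. Components now {A,B,C,D,E,G} {F}
B—D (11): skip — B and D already connected.
A—C (17): skip — A and C already connected.
A—D (18): skip — A and D already connected.
B—F (20): add. Components now {A,B,C,D,E,F,G}
The 3rd edge added is C—D.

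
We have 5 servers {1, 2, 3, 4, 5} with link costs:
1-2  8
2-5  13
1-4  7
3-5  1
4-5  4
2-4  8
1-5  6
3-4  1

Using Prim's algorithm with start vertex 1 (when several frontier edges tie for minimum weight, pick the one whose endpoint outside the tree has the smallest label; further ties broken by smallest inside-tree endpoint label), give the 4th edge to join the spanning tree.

1-2

Prim's algorithm from 1:
Step 1: cheapest edge leaving the tree is 1-5 (6); add 5.
Step 2: cheapest edge leaving the tree is 3-5 (1); add 3.
Step 3: cheapest edge leaving the tree is 3-4 (1); add 4.
Step 4: cheapest edge leaving the tree is 1-2 (8); add 2.
The 4th edge added is 1-2.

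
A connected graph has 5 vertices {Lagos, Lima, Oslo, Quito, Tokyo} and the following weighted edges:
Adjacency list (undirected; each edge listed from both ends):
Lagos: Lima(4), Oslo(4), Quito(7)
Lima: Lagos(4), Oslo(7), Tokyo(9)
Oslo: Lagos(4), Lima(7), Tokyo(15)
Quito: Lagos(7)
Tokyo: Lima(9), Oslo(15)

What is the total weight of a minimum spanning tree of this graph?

Kruskal's algorithm — process edges by increasing weight (ties by edge label):
Lagos–Lima (4): add — endpoints in different components.
Lagos–Oslo (4): add — endpoints in different components.
Lagos–Quito (7): add — endpoints in different components.
Lima–Oslo (7): skip — Lima and Oslo already connected.
Lima–Tokyo (9): add — endpoints in different components.
MST edges: Lagos–Lima, Lagos–Oslo, Lagos–Quito, Lima–Tokyo; total weight 4+4+7+9 = 24.

24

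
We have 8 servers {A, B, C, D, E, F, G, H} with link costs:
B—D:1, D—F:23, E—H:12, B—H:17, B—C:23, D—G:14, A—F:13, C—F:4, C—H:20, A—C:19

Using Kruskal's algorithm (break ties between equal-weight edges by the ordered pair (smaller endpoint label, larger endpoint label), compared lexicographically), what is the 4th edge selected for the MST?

A-F

Kruskal: consider edges lightest-first.
B—D (1): add — endpoints in different components.
C—F (4): add — endpoints in different components.
E—H (12): add — endpoints in different components.
A—F (13): add — endpoints in different components.
D—G (14): add — endpoints in different components.
B—H (17): add — endpoints in different components.
A—C (19): skip — A and C already connected.
C—H (20): add — endpoints in different components.
The 4th edge added is A—F.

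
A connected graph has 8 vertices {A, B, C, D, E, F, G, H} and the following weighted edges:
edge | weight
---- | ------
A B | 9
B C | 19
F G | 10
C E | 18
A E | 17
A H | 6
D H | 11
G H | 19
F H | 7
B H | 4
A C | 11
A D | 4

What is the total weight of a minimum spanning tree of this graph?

59

Prim's algorithm from B:
Step 1: frontier [B H 4, A B 9, B C 19] → take B H (4); add H.
Step 2: frontier [A B 9, B C 19, A H 6, F H 7, D H 11, G H 19] → take A H (6); add A.
Step 3: frontier [A D 4, A C 11, A E 17, B C 19, F H 7, D H 11, G H 19] → take A D (4); add D.
Step 4: frontier [A C 11, A E 17, B C 19, F H 7, G H 19] → take F H (7); add F.
Step 5: frontier [A C 11, A E 17, B C 19, F G 10, G H 19] → take F G (10); add G.
Step 6: frontier [A C 11, A E 17, B C 19] → take A C (11); add C.
Step 7: frontier [A E 17, C E 18] → take A E (17); add E.
MST edges: B H, A H, A D, F H, F G, A C, A E; total weight 4+6+4+7+10+11+17 = 59.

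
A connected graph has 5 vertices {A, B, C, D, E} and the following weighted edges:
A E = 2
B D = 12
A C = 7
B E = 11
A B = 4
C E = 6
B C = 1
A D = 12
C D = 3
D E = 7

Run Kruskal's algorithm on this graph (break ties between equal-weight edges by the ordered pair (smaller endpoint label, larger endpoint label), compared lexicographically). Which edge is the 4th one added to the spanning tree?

A-B

Kruskal's algorithm — process edges by increasing weight (ties by edge label):
B C (1): add. Components now {A} {B,C} {D} {E}
A E (2): add. Components now {A,E} {B,C} {D}
C D (3): add. Components now {A,E} {B,C,D}
A B (4): add. Components now {A,B,C,D,E}
The 4th edge added is A B.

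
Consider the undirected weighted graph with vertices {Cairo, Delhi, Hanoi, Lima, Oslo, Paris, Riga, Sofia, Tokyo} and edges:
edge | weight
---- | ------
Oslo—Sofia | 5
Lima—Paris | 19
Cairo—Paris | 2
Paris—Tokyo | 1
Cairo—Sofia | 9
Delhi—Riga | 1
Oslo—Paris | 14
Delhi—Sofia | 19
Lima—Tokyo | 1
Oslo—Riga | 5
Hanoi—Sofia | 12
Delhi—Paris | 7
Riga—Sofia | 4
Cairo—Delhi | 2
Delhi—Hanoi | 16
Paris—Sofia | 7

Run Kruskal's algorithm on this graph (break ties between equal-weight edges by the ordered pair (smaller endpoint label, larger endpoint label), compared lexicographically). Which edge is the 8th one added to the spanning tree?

Kruskal: consider edges lightest-first.
Delhi—Riga (1): add — endpoints in different components.
Lima—Tokyo (1): add — endpoints in different components.
Paris—Tokyo (1): add — endpoints in different components.
Cairo—Delhi (2): add — endpoints in different components.
Cairo—Paris (2): add — endpoints in different components.
Riga—Sofia (4): add — endpoints in different components.
Oslo—Riga (5): add — endpoints in different components.
Oslo—Sofia (5): skip — Sofia and Oslo already connected.
Delhi—Paris (7): skip — Paris and Delhi already connected.
Paris—Sofia (7): skip — Paris and Sofia already connected.
Cairo—Sofia (9): skip — Sofia and Cairo already connected.
Hanoi—Sofia (12): add — endpoints in different components.
The 8th edge added is Hanoi—Sofia.

Hanoi-Sofia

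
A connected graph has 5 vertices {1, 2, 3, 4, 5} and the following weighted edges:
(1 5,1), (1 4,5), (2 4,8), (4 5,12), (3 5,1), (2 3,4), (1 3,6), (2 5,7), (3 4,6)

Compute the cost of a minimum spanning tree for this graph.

Grow the tree from 1 using Prim:
Step 1: cheapest edge leaving the tree is 1 5 (1); add 5.
Step 2: cheapest edge leaving the tree is 3 5 (1); add 3.
Step 3: cheapest edge leaving the tree is 2 3 (4); add 2.
Step 4: cheapest edge leaving the tree is 1 4 (5); add 4.
MST edges: 1 5, 3 5, 2 3, 1 4; total weight 1+1+4+5 = 11.

11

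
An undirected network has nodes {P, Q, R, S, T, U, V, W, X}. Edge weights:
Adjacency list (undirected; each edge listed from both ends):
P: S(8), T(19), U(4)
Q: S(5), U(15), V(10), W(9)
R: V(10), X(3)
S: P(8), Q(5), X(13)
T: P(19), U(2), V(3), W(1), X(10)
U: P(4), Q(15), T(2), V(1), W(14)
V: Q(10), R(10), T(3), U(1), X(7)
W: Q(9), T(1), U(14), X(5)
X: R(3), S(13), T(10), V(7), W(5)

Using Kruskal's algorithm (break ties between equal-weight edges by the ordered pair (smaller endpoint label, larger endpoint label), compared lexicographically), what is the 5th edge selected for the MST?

P-U

Sort edges by weight, then run Kruskal:
T—W (1): add — endpoints in different components.
U—V (1): add — endpoints in different components.
T—U (2): add — endpoints in different components.
R—X (3): add — endpoints in different components.
T—V (3): skip — V and T already connected.
P—U (4): add — endpoints in different components.
Q—S (5): add — endpoints in different components.
W—X (5): add — endpoints in different components.
V—X (7): skip — V and X already connected.
P—S (8): add — endpoints in different components.
The 5th edge added is P—U.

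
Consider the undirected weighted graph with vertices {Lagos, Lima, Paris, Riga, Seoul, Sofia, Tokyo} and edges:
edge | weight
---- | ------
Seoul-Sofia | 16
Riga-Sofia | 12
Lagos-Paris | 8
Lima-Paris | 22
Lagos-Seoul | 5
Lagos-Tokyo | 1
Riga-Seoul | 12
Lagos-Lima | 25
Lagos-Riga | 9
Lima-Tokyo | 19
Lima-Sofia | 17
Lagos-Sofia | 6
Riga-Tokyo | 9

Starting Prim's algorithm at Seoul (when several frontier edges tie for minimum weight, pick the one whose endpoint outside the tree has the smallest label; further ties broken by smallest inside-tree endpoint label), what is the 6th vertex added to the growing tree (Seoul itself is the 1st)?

Riga

Prim, starting at Seoul.
Step 1: cheapest edge leaving the tree is Lagos-Seoul (5); add Lagos.
Step 2: cheapest edge leaving the tree is Lagos-Tokyo (1); add Tokyo.
Step 3: cheapest edge leaving the tree is Lagos-Sofia (6); add Sofia.
Step 4: cheapest edge leaving the tree is Lagos-Paris (8); add Paris.
Step 5: cheapest edge leaving the tree is Lagos-Riga (9); add Riga.
Step 6: cheapest edge leaving the tree is Lima-Sofia (17); add Lima.
Vertex order: Seoul, Lagos, Tokyo, Sofia, Paris, Riga, Lima. The 6th vertex is Riga.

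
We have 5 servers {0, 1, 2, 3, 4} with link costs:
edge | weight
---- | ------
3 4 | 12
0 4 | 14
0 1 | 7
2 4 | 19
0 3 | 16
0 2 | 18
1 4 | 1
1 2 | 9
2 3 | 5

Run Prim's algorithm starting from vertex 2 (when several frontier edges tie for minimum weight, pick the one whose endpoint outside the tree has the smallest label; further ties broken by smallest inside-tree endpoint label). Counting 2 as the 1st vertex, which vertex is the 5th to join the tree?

0

Grow the tree from 2 using Prim:
Step 1: frontier [2 3 5, 1 2 9, 0 2 18, 2 4 19] → take 2 3 (5); add 3.
Step 2: frontier [1 2 9, 0 2 18, 2 4 19, 3 4 12, 0 3 16] → take 1 2 (9); add 1.
Step 3: frontier [1 4 1, 0 1 7, 0 2 18, 2 4 19, 3 4 12, 0 3 16] → take 1 4 (1); add 4.
Step 4: frontier [0 1 7, 0 2 18, 0 3 16, 0 4 14] → take 0 1 (7); add 0.
Vertex order: 2, 3, 1, 4, 0. The 5th vertex is 0.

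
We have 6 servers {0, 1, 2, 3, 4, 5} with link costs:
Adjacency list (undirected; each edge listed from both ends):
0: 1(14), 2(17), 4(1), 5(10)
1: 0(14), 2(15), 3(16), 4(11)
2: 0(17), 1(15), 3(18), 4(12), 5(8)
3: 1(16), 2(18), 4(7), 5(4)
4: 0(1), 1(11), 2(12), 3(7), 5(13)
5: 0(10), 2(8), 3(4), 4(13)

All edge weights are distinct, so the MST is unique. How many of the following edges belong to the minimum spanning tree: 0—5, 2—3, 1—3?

0

Kruskal's algorithm — process edges by increasing weight (ties by edge label):
0—4 (1): add — endpoints in different components.
3—5 (4): add — endpoints in different components.
3—4 (7): add — endpoints in different components.
2—5 (8): add — endpoints in different components.
0—5 (10): skip — 0 and 5 already connected.
1—4 (11): add — endpoints in different components.
MST edge set: {0—4, 3—5, 3—4, 2—5, 1—4}.
Of the listed edges, {} are in the MST → 0.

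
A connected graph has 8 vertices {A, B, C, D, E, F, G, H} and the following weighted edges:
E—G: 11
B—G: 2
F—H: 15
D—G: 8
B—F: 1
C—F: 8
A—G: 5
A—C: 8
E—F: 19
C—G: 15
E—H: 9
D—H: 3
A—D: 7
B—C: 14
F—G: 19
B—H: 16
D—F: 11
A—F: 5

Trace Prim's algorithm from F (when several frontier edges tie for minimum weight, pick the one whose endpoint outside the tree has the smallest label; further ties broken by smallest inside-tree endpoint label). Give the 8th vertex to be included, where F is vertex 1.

E

Grow the tree from F using Prim:
Step 1: cheapest edge leaving the tree is B—F (1); add B.
Step 2: cheapest edge leaving the tree is B—G (2); add G.
Step 3: cheapest edge leaving the tree is A—F (5); add A.
Step 4: cheapest edge leaving the tree is A—D (7); add D.
Step 5: cheapest edge leaving the tree is D—H (3); add H.
Step 6: cheapest edge leaving the tree is A—C (8); add C.
Step 7: cheapest edge leaving the tree is E—H (9); add E.
Vertex order: F, B, G, A, D, H, C, E. The 8th vertex is E.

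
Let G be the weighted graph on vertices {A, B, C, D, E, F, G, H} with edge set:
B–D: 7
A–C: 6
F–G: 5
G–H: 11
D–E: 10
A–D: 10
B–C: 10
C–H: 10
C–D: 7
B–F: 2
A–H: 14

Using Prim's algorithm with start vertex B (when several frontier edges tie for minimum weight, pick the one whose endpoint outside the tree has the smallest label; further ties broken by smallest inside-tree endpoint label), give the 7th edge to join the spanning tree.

Prim's algorithm from B:
Step 1: frontier [B–F 2, B–D 7, B–C 10] → take B–F (2); add F.
Step 2: frontier [B–D 7, B–C 10, F–G 5] → take F–G (5); add G.
Step 3: frontier [B–D 7, B–C 10, G–H 11] → take B–D (7); add D.
Step 4: frontier [B–C 10, C–D 7, A–D 10, D–E 10, G–H 11] → take C–D (7); add C.
Step 5: frontier [A–C 6, C–H 10, A–D 10, D–E 10, G–H 11] → take A–C (6); add A.
Step 6: frontier [A–H 14, C–H 10, D–E 10, G–H 11] → take D–E (10); add E.
Step 7: frontier [A–H 14, C–H 10, G–H 11] → take C–H (10); add H.
The 7th edge added is C–H.

C-H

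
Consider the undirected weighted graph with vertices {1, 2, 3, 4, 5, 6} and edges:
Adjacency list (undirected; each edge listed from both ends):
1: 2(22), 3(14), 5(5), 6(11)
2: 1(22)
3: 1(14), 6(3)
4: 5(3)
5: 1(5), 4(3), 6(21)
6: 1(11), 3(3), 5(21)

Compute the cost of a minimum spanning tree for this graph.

Prim's algorithm from 6:
Step 1: frontier [3–6 3, 1–6 11, 5–6 21] → take 3–6 (3); add 3.
Step 2: frontier [1–3 14, 1–6 11, 5–6 21] → take 1–6 (11); add 1.
Step 3: frontier [1–5 5, 1–2 22, 5–6 21] → take 1–5 (5); add 5.
Step 4: frontier [1–2 22, 4–5 3] → take 4–5 (3); add 4.
Step 5: frontier [1–2 22] → take 1–2 (22); add 2.
MST edges: 3–6, 1–6, 1–5, 4–5, 1–2; total weight 3+11+5+3+22 = 44.

44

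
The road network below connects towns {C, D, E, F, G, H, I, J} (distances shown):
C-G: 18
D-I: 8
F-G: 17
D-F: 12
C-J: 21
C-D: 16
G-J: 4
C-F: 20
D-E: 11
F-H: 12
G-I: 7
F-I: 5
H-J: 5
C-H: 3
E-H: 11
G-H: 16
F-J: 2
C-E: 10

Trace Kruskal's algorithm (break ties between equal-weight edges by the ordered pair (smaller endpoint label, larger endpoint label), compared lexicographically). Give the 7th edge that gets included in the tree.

C-E

Kruskal's algorithm — process edges by increasing weight (ties by edge label):
F-J (2): add — endpoints in different components.
C-H (3): add — endpoints in different components.
G-J (4): add — endpoints in different components.
F-I (5): add — endpoints in different components.
H-J (5): add — endpoints in different components.
G-I (7): skip — G and I already connected.
D-I (8): add — endpoints in different components.
C-E (10): add — endpoints in different components.
The 7th edge added is C-E.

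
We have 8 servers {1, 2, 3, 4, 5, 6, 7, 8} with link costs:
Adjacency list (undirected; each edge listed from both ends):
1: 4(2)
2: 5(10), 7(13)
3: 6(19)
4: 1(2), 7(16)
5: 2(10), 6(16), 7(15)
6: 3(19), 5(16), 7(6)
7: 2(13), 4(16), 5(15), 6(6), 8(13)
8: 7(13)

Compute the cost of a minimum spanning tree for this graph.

79

Kruskal: consider edges lightest-first.
1—4 (2): add — endpoints in different components.
6—7 (6): add — endpoints in different components.
2—5 (10): add — endpoints in different components.
2—7 (13): add — endpoints in different components.
7—8 (13): add — endpoints in different components.
5—7 (15): skip — 5 and 7 already connected.
4—7 (16): add — endpoints in different components.
5—6 (16): skip — 5 and 6 already connected.
3—6 (19): add — endpoints in different components.
MST edges: 1—4, 6—7, 2—5, 2—7, 7—8, 4—7, 3—6; total weight 2+6+10+13+13+16+19 = 79.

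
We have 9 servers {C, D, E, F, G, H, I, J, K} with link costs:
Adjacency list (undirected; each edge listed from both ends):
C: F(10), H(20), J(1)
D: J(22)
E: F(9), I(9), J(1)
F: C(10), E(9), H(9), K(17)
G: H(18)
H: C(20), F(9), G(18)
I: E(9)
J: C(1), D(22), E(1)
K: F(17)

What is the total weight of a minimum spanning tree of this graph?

Prim, starting at D.
Step 1: cheapest edge leaving the tree is D–J (22); add J.
Step 2: cheapest edge leaving the tree is C–J (1); add C.
Step 3: cheapest edge leaving the tree is E–J (1); add E.
Step 4: cheapest edge leaving the tree is E–F (9); add F.
Step 5: cheapest edge leaving the tree is F–H (9); add H.
Step 6: cheapest edge leaving the tree is E–I (9); add I.
Step 7: cheapest edge leaving the tree is F–K (17); add K.
Step 8: cheapest edge leaving the tree is G–H (18); add G.
MST edges: D–J, C–J, E–J, E–F, F–H, E–I, F–K, G–H; total weight 22+1+1+9+9+9+17+18 = 86.

86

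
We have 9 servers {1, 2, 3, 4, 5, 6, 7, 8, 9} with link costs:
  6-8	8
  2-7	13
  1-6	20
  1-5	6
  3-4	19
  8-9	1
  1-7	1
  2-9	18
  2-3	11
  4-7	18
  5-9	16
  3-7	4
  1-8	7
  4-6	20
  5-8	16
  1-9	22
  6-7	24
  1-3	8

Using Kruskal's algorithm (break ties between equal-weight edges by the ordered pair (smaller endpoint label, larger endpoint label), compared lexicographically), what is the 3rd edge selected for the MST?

3-7

Kruskal: consider edges lightest-first.
1-7 (1): add — endpoints in different components.
8-9 (1): add — endpoints in different components.
3-7 (4): add — endpoints in different components.
1-5 (6): add — endpoints in different components.
1-8 (7): add — endpoints in different components.
1-3 (8): skip — 1 and 3 already connected.
6-8 (8): add — endpoints in different components.
2-3 (11): add — endpoints in different components.
2-7 (13): skip — 2 and 7 already connected.
5-8 (16): skip — 5 and 8 already connected.
5-9 (16): skip — 5 and 9 already connected.
2-9 (18): skip — 2 and 9 already connected.
4-7 (18): add — endpoints in different components.
The 3rd edge added is 3-7.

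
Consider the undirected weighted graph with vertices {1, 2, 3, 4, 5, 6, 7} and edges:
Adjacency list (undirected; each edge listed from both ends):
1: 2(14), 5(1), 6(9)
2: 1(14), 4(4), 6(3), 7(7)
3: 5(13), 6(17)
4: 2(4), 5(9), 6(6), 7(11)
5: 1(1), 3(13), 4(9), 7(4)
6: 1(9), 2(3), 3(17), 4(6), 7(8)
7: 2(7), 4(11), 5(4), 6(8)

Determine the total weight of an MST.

32

Kruskal's algorithm — process edges by increasing weight (ties by edge label):
1-5 (1): add. Components now {1,5} {2} {3} {4} {6} {7}
2-6 (3): add. Components now {1,5} {2,6} {3} {4} {7}
2-4 (4): add. Components now {1,5} {2,4,6} {3} {7}
5-7 (4): add. Components now {1,5,7} {2,4,6} {3}
4-6 (6): skip — 4 and 6 already connected.
2-7 (7): add. Components now {1,2,4,5,6,7} {3}
6-7 (8): skip — 6 and 7 already connected.
1-6 (9): skip — 1 and 6 already connected.
4-5 (9): skip — 4 and 5 already connected.
4-7 (11): skip — 4 and 7 already connected.
3-5 (13): add. Components now {1,2,3,4,5,6,7}
MST edges: 1-5, 2-6, 2-4, 5-7, 2-7, 3-5; total weight 1+3+4+4+7+13 = 32.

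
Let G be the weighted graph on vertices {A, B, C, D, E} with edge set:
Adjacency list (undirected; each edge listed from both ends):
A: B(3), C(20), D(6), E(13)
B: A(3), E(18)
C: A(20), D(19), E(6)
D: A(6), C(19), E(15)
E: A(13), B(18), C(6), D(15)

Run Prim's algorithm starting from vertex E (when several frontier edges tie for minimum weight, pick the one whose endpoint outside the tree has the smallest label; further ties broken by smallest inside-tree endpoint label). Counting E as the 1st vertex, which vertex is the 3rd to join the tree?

Grow the tree from E using Prim:
Step 1: frontier [C-E 6, A-E 13, D-E 15, B-E 18] → take C-E (6); add C.
Step 2: frontier [C-D 19, A-C 20, A-E 13, D-E 15, B-E 18] → take A-E (13); add A.
Step 3: frontier [A-B 3, A-D 6, C-D 19, D-E 15, B-E 18] → take A-B (3); add B.
Step 4: frontier [A-D 6, C-D 19, D-E 15] → take A-D (6); add D.
Vertex order: E, C, A, B, D. The 3rd vertex is A.

A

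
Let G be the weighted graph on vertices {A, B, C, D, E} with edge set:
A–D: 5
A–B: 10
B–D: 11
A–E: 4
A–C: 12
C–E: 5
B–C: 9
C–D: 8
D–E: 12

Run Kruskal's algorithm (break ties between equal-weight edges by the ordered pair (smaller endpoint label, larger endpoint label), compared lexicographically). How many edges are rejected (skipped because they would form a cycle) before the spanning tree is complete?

Kruskal's algorithm — process edges by increasing weight (ties by edge label):
A–E (4): add — endpoints in different components.
A–D (5): add — endpoints in different components.
C–E (5): add — endpoints in different components.
C–D (8): skip — C and D already connected.
B–C (9): add — endpoints in different components.
Edges rejected before the tree was complete: 1.

1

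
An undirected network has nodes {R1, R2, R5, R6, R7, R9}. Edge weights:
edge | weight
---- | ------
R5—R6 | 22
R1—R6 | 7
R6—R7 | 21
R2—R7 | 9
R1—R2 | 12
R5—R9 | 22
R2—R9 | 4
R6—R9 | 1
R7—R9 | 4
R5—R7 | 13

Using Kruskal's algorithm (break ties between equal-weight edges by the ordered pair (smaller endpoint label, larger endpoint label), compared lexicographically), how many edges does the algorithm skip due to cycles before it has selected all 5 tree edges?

2

Kruskal: consider edges lightest-first.
R6—R9 (1): add — endpoints in different components.
R2—R9 (4): add — endpoints in different components.
R7—R9 (4): add — endpoints in different components.
R1—R6 (7): add — endpoints in different components.
R2—R7 (9): skip — R7 and R2 already connected.
R1—R2 (12): skip — R1 and R2 already connected.
R5—R7 (13): add — endpoints in different components.
Edges rejected before the tree was complete: 2.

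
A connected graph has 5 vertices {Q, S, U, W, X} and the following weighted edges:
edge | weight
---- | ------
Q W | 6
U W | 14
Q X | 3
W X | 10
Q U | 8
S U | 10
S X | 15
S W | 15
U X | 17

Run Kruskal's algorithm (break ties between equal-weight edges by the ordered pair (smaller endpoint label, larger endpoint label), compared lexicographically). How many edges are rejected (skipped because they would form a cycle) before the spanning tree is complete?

0

Kruskal's algorithm — process edges by increasing weight (ties by edge label):
Q X (3): add — endpoints in different components.
Q W (6): add — endpoints in different components.
Q U (8): add — endpoints in different components.
S U (10): add — endpoints in different components.
Edges rejected before the tree was complete: 0.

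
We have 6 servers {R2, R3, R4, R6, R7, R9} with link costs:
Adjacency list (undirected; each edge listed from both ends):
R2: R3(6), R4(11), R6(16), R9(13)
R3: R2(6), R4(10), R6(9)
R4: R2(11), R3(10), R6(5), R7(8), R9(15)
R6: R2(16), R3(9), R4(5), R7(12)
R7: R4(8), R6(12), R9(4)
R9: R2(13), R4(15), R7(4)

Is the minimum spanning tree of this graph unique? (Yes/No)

Kruskal: consider edges lightest-first.
R7–R9 (4): add — endpoints in different components.
R4–R6 (5): add — endpoints in different components.
R2–R3 (6): add — endpoints in different components.
R4–R7 (8): add — endpoints in different components.
R3–R6 (9): add — endpoints in different components.
Every non-tree edge has weight strictly greater than the heaviest edge on the tree path between its endpoints, so the MST is unique.

Yes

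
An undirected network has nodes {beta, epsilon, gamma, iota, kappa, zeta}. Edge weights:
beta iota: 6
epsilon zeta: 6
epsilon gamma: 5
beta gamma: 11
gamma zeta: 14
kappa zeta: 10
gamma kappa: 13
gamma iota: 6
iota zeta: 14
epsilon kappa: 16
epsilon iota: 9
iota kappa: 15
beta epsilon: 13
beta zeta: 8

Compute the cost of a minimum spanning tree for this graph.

Kruskal: consider edges lightest-first.
epsilon gamma (5): add — endpoints in different components.
beta iota (6): add — endpoints in different components.
epsilon zeta (6): add — endpoints in different components.
gamma iota (6): add — endpoints in different components.
beta zeta (8): skip — beta and zeta already connected.
epsilon iota (9): skip — epsilon and iota already connected.
kappa zeta (10): add — endpoints in different components.
MST edges: epsilon gamma, beta iota, epsilon zeta, gamma iota, kappa zeta; total weight 5+6+6+6+10 = 33.

33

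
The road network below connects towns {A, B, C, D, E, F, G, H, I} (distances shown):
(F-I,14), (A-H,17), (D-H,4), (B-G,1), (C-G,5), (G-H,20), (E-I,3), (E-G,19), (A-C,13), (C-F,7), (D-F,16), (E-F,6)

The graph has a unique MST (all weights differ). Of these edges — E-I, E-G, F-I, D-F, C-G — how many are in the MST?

3

Sort edges by weight, then run Kruskal:
B-G (1): add — endpoints in different components.
E-I (3): add — endpoints in different components.
D-H (4): add — endpoints in different components.
C-G (5): add — endpoints in different components.
E-F (6): add — endpoints in different components.
C-F (7): add — endpoints in different components.
A-C (13): add — endpoints in different components.
F-I (14): skip — F and I already connected.
D-F (16): add — endpoints in different components.
MST edge set: {B-G, E-I, D-H, C-G, E-F, C-F, A-C, D-F}.
Of the listed edges, {E-I, D-F, C-G} are in the MST → 3.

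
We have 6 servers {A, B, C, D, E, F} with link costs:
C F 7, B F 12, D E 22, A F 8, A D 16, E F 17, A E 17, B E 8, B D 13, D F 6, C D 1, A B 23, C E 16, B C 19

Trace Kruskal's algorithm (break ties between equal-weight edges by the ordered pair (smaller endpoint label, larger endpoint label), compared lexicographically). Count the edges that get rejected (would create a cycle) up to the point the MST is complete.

Sort edges by weight, then run Kruskal:
C D (1): add. Components now {A} {B} {C,D} {E} {F}
D F (6): add. Components now {A} {B} {C,D,F} {E}
C F (7): skip — C and F already connected.
A F (8): add. Components now {A,C,D,F} {B} {E}
B E (8): add. Components now {A,C,D,F} {B,E}
B F (12): add. Components now {A,B,C,D,E,F}
Edges rejected before the tree was complete: 1.

1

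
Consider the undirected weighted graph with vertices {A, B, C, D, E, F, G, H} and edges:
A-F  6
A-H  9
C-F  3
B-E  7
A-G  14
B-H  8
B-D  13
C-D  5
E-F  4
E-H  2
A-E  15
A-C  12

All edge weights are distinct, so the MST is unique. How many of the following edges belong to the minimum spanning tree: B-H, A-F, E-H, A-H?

Kruskal's algorithm — process edges by increasing weight (ties by edge label):
E-H (2): add — endpoints in different components.
C-F (3): add — endpoints in different components.
E-F (4): add — endpoints in different components.
C-D (5): add — endpoints in different components.
A-F (6): add — endpoints in different components.
B-E (7): add — endpoints in different components.
B-H (8): skip — B and H already connected.
A-H (9): skip — A and H already connected.
A-C (12): skip — A and C already connected.
B-D (13): skip — B and D already connected.
A-G (14): add — endpoints in different components.
MST edge set: {E-H, C-F, E-F, C-D, A-F, B-E, A-G}.
Of the listed edges, {A-F, E-H} are in the MST → 2.

2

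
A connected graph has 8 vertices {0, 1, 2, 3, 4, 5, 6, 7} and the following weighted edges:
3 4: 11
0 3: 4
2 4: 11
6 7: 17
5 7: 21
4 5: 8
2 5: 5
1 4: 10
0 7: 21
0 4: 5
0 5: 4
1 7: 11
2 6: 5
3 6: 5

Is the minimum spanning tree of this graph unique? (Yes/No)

Kruskal: consider edges lightest-first.
0 3 (4): add — endpoints in different components.
0 5 (4): add — endpoints in different components.
0 4 (5): add — endpoints in different components.
2 5 (5): add — endpoints in different components.
2 6 (5): add — endpoints in different components.
3 6 (5): skip — 3 and 6 already connected.
4 5 (8): skip — 4 and 5 already connected.
1 4 (10): add — endpoints in different components.
1 7 (11): add — endpoints in different components.
Non-tree edge 3 6 has weight 5, equal to the heaviest edge on its tree cycle — swapping gives another MST of the same weight. Not unique.

No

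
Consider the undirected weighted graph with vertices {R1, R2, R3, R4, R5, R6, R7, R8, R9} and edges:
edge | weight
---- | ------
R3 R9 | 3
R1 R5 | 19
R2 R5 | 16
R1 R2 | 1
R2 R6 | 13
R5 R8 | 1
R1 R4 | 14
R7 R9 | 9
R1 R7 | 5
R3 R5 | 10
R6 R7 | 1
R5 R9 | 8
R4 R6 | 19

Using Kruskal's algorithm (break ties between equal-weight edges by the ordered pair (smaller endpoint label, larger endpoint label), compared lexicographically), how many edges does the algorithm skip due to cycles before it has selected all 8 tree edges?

Kruskal: consider edges lightest-first.
R1 R2 (1): add — endpoints in different components.
R5 R8 (1): add — endpoints in different components.
R6 R7 (1): add — endpoints in different components.
R3 R9 (3): add — endpoints in different components.
R1 R7 (5): add — endpoints in different components.
R5 R9 (8): add — endpoints in different components.
R7 R9 (9): add — endpoints in different components.
R3 R5 (10): skip — R3 and R5 already connected.
R2 R6 (13): skip — R2 and R6 already connected.
R1 R4 (14): add — endpoints in different components.
Edges rejected before the tree was complete: 2.

2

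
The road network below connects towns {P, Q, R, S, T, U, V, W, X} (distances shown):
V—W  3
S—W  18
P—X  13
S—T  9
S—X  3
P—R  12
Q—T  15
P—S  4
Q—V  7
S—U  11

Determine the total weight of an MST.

64

Grow the tree from R using Prim:
Step 1: frontier [P—R 12] → take P—R (12); add P.
Step 2: frontier [P—S 4, P—X 13] → take P—S (4); add S.
Step 3: frontier [P—X 13, S—X 3, S—T 9, S—U 11, S—W 18] → take S—X (3); add X.
Step 4: frontier [S—T 9, S—U 11, S—W 18] → take S—T (9); add T.
Step 5: frontier [S—U 11, S—W 18, Q—T 15] → take S—U (11); add U.
Step 6: frontier [S—W 18, Q—T 15] → take Q—T (15); add Q.
Step 7: frontier [Q—V 7, S—W 18] → take Q—V (7); add V.
Step 8: frontier [S—W 18, V—W 3] → take V—W (3); add W.
MST edges: P—R, P—S, S—X, S—T, S—U, Q—T, Q—V, V—W; total weight 12+4+3+9+11+15+7+3 = 64.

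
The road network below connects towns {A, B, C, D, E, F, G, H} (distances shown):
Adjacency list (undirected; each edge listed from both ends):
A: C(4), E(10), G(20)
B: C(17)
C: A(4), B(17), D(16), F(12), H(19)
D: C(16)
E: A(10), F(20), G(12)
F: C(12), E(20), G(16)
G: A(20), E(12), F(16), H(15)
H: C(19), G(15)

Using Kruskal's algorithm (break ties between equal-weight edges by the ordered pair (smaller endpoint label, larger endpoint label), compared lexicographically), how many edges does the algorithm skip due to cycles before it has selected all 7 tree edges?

Kruskal: consider edges lightest-first.
A–C (4): add — endpoints in different components.
A–E (10): add — endpoints in different components.
C–F (12): add — endpoints in different components.
E–G (12): add — endpoints in different components.
G–H (15): add — endpoints in different components.
C–D (16): add — endpoints in different components.
F–G (16): skip — F and G already connected.
B–C (17): add — endpoints in different components.
Edges rejected before the tree was complete: 1.

1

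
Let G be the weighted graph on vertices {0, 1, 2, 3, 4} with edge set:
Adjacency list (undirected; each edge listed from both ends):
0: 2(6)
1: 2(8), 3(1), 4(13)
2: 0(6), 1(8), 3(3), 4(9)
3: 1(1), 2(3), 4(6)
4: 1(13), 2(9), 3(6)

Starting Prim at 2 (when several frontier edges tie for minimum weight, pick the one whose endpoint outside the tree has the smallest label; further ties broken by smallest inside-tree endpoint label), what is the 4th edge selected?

3-4

Prim, starting at 2.
Step 1: cheapest edge leaving the tree is 2-3 (3); add 3.
Step 2: cheapest edge leaving the tree is 1-3 (1); add 1.
Step 3: cheapest edge leaving the tree is 0-2 (6); add 0.
Step 4: cheapest edge leaving the tree is 3-4 (6); add 4.
The 4th edge added is 3-4.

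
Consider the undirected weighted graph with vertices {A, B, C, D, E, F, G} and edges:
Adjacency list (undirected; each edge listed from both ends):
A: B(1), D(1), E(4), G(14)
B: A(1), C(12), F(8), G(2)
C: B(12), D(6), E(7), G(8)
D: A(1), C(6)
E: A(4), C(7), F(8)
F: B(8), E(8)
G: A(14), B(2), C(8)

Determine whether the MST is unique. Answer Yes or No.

Kruskal: consider edges lightest-first.
A–B (1): add — endpoints in different components.
A–D (1): add — endpoints in different components.
B–G (2): add — endpoints in different components.
A–E (4): add — endpoints in different components.
C–D (6): add — endpoints in different components.
C–E (7): skip — C and E already connected.
B–F (8): add — endpoints in different components.
Non-tree edge E–F has weight 8, equal to the heaviest edge on its tree cycle — swapping gives another MST of the same weight. Not unique.

No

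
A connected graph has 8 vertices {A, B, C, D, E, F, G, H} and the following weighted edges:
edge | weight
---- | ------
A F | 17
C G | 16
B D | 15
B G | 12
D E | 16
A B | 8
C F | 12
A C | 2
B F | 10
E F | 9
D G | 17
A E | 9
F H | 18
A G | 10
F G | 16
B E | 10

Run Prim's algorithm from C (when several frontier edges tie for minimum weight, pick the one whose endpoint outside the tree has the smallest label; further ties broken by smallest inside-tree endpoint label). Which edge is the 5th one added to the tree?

A-G

Grow the tree from C using Prim:
Step 1: cheapest edge leaving the tree is A C (2); add A.
Step 2: cheapest edge leaving the tree is A B (8); add B.
Step 3: cheapest edge leaving the tree is A E (9); add E.
Step 4: cheapest edge leaving the tree is E F (9); add F.
Step 5: cheapest edge leaving the tree is A G (10); add G.
Step 6: cheapest edge leaving the tree is B D (15); add D.
Step 7: cheapest edge leaving the tree is F H (18); add H.
The 5th edge added is A G.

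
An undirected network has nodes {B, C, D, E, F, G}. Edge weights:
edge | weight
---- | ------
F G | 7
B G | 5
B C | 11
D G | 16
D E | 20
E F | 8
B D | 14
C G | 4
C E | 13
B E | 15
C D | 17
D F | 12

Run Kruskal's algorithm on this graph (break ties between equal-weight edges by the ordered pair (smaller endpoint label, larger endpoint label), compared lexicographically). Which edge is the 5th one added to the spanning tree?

D-F

Kruskal's algorithm — process edges by increasing weight (ties by edge label):
C G (4): add — endpoints in different components.
B G (5): add — endpoints in different components.
F G (7): add — endpoints in different components.
E F (8): add — endpoints in different components.
B C (11): skip — B and C already connected.
D F (12): add — endpoints in different components.
The 5th edge added is D F.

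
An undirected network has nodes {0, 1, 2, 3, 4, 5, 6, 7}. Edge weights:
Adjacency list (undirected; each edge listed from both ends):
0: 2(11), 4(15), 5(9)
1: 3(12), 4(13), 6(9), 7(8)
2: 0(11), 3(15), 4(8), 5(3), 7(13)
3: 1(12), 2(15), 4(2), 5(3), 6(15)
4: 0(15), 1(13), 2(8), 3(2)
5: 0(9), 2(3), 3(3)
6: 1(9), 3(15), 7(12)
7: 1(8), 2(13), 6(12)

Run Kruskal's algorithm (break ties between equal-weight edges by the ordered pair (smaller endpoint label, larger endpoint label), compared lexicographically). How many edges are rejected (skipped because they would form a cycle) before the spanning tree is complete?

2

Sort edges by weight, then run Kruskal:
3 4 (2): add — endpoints in different components.
2 5 (3): add — endpoints in different components.
3 5 (3): add — endpoints in different components.
1 7 (8): add — endpoints in different components.
2 4 (8): skip — 2 and 4 already connected.
0 5 (9): add — endpoints in different components.
1 6 (9): add — endpoints in different components.
0 2 (11): skip — 0 and 2 already connected.
1 3 (12): add — endpoints in different components.
Edges rejected before the tree was complete: 2.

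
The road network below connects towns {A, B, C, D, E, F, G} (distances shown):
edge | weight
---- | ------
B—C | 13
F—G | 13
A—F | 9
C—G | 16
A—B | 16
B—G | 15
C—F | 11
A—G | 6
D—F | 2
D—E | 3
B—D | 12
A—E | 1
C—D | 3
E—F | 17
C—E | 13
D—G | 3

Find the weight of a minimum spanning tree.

24

Sort edges by weight, then run Kruskal:
A—E (1): add. Components now {A,E} {B} {C} {D} {F} {G}
D—F (2): add. Components now {A,E} {B} {C} {D,F} {G}
C—D (3): add. Components now {A,E} {B} {C,D,F} {G}
D—E (3): add. Components now {A,C,D,E,F} {B} {G}
D—G (3): add. Components now {A,C,D,E,F,G} {B}
A—G (6): skip — A and G already connected.
A—F (9): skip — A and F already connected.
C—F (11): skip — C and F already connected.
B—D (12): add. Components now {A,B,C,D,E,F,G}
MST edges: A—E, D—F, C—D, D—E, D—G, B—D; total weight 1+2+3+3+3+12 = 24.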